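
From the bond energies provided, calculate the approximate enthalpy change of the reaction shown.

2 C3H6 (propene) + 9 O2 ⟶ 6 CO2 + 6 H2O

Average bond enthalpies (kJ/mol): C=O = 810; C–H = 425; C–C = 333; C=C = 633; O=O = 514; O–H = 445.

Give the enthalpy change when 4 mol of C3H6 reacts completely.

ΔH = −6804 kJ

Bonds broken (reactants):
  C–C: 2 × 333 = 666
  C–H: 12 × 425 = 5100
  C=C: 2 × 633 = 1266
  O=O: 9 × 514 = 4626
  Σ(broken) = 11658 kJ
Bonds formed (products):
  C=O: 12 × 810 = 9720
  O–H: 12 × 445 = 5340
  Σ(formed) = 15060 kJ
ΔH = Σ(broken) − Σ(formed) = 11658 − 15060 = −3402 kJ
For 2× the reaction as written: 2 × (−3402) = −6804 kJ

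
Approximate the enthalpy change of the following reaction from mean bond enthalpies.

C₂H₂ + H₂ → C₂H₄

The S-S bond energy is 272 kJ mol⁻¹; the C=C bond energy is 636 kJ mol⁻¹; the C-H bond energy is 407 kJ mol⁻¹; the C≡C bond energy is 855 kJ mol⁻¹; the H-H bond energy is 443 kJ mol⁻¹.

ΔH ≈ −152 kJ

Bonds broken (reactants):
  C≡C: 1 × 855 = 855
  C-H: 2 × 407 = 814
  H-H: 1 × 443 = 443
  Σ(broken) = 2112 kJ
Bonds formed (products):
  C-H: 4 × 407 = 1628
  C=C: 1 × 636 = 636
  Σ(formed) = 2264 kJ
ΔH = Σ(broken) − Σ(formed) = 2112 − 2264 = −152 kJ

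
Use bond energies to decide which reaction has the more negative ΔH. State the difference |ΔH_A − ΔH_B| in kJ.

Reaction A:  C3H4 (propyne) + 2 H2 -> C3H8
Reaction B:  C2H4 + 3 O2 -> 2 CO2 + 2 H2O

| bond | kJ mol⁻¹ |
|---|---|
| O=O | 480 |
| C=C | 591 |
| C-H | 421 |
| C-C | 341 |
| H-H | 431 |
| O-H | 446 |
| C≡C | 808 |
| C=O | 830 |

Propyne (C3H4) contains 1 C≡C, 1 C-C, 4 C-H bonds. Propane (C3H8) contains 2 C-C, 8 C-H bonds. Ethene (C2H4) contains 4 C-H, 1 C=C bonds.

Reaction A:
  Bonds broken (reactants):
    C≡C: 1 × 808 = 808
    C-C: 1 × 341 = 341
    C-H: 4 × 421 = 1684
    H-H: 2 × 431 = 862
    Σ(broken) = 3695 kJ
  Bonds formed (products):
    C-C: 2 × 341 = 682
    C-H: 8 × 421 = 3368
    Σ(formed) = 4050 kJ
  ΔH_A = 3695 − 4050 = −355 kJ
Reaction B:
  Bonds broken (reactants):
    C-H: 4 × 421 = 1684
    C=C: 1 × 591 = 591
    O=O: 3 × 480 = 1440
    Σ(broken) = 3715 kJ
  Bonds formed (products):
    C=O: 4 × 830 = 3320
    O-H: 4 × 446 = 1784
    Σ(formed) = 5104 kJ
  ΔH_B = 3715 − 5104 = −1389 kJ
ΔH_A − ΔH_B = +1034 kJ, so reaction B has the more negative ΔH; |ΔH_A − ΔH_B| = 1034 kJ.

Reaction B, by 1034 kJ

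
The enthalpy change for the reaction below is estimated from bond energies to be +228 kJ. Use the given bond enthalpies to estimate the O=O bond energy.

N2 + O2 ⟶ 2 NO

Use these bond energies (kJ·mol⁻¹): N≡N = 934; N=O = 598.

D(O=O) ≈ 490 kJ/mol

Let D be the O=O bond energy.
Σ(broken) = 1×934 + 1×D = 934 + D
Σ(formed) = 2×598 = 1196
ΔH = Σ(broken) − Σ(formed) = (934 + D) − (1196) = −262 + D
Setting this equal to +228 kJ gives D = 490 kJ/mol.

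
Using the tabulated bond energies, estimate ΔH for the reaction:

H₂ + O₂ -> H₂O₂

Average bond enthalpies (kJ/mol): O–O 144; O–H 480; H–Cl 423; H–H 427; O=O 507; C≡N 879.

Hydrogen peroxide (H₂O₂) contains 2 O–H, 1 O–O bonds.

ΔH ≈ −170 kJ

Bonds broken (reactants):
  H–H: 1 × 427 = 427
  O=O: 1 × 507 = 507
  Σ(broken) = 934 kJ
Bonds formed (products):
  O–H: 2 × 480 = 960
  O–O: 1 × 144 = 144
  Σ(formed) = 1104 kJ
ΔH = Σ(broken) − Σ(formed) = 934 − 1104 = −170 kJ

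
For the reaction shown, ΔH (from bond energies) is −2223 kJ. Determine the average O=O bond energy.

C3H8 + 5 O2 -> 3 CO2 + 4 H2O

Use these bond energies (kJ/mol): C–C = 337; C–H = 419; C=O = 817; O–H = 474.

D(O=O) ≈ 489 kJ/mol

Let D be the O=O bond energy.
Σ(broken) = 2×337 + 8×419 + 5×D = 4026 + 5D
Σ(formed) = 6×817 + 8×474 = 8694
ΔH = Σ(broken) − Σ(formed) = (4026 + 5D) − (8694) = −4668 + 5D
Setting this equal to −2223 kJ gives 5D = 2445, so D = 489 kJ/mol.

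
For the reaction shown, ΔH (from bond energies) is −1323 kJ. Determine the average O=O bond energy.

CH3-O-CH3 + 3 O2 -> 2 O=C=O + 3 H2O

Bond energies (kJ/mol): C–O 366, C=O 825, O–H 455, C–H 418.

D(O=O) ≈ 489 kJ/mol

Let D be the O=O bond energy.
Σ(broken) = 6×418 + 2×366 + 3×D = 3240 + 3D
Σ(formed) = 4×825 + 6×455 = 6030
ΔH = Σ(broken) − Σ(formed) = (3240 + 3D) − (6030) = −2790 + 3D
Setting this equal to −1323 kJ gives 3D = 1467, so D = 489 kJ/mol.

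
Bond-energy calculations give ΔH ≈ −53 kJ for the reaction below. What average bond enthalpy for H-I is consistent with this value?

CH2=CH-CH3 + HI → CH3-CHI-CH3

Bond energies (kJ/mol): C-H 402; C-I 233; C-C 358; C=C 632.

D(H-I) ≈ 308 kJ/mol

Let D be the H-I bond energy.
Σ(broken) = 1×358 + 6×402 + 1×632 + 1×D = 3402 + D
Σ(formed) = 2×358 + 7×402 + 1×233 = 3763
ΔH = Σ(broken) − Σ(formed) = (3402 + D) − (3763) = −361 + D
Setting this equal to −53 kJ gives D = 308 kJ/mol.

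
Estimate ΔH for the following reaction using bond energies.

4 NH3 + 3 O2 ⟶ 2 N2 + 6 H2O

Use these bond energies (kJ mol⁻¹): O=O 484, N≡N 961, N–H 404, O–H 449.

ΔH ≈ −1010 kJ

Bonds broken (reactants):
  N–H: 12 × 404 = 4848
  O=O: 3 × 484 = 1452
  Σ(broken) = 6300 kJ
Bonds formed (products):
  N≡N: 2 × 961 = 1922
  O–H: 12 × 449 = 5388
  Σ(formed) = 7310 kJ
ΔH = Σ(broken) − Σ(formed) = 6300 − 7310 = −1010 kJ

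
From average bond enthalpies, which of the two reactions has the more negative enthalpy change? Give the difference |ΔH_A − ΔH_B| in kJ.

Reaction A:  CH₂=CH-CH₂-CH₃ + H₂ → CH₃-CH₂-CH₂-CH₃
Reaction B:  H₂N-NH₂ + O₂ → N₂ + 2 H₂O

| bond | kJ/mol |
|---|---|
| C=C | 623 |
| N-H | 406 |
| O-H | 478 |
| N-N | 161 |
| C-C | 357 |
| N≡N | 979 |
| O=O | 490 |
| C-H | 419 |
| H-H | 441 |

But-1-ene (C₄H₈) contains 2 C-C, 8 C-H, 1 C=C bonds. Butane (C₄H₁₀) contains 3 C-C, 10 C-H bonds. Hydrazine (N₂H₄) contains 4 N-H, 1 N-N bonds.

Reaction B, by 485 kJ

Reaction A:
  Bonds broken (reactants):
    C-C: 2 × 357 = 714
    C-H: 8 × 419 = 3352
    C=C: 1 × 623 = 623
    H-H: 1 × 441 = 441
    Σ(broken) = 5130 kJ
  Bonds formed (products):
    C-C: 3 × 357 = 1071
    C-H: 10 × 419 = 4190
    Σ(formed) = 5261 kJ
  ΔH_A = 5130 − 5261 = −131 kJ
Reaction B:
  Bonds broken (reactants):
    N-H: 4 × 406 = 1624
    N-N: 1 × 161 = 161
    O=O: 1 × 490 = 490
    Σ(broken) = 2275 kJ
  Bonds formed (products):
    N≡N: 1 × 979 = 979
    O-H: 4 × 478 = 1912
    Σ(formed) = 2891 kJ
  ΔH_B = 2275 − 2891 = −616 kJ
ΔH_A − ΔH_B = +485 kJ, so reaction B has the more negative ΔH; |ΔH_A − ΔH_B| = 485 kJ.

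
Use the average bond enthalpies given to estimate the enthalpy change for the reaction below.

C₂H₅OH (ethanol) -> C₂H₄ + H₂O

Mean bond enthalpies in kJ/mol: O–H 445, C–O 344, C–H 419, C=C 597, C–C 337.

Bonds broken (reactants):
  C–C: 1 × 337 = 337
  C–H: 5 × 419 = 2095
  C–O: 1 × 344 = 344
  O–H: 1 × 445 = 445
  Σ(broken) = 3221 kJ
Bonds formed (products):
  C–H: 4 × 419 = 1676
  C=C: 1 × 597 = 597
  O–H: 2 × 445 = 890
  Σ(formed) = 3163 kJ
ΔH = Σ(broken) − Σ(formed) = 3221 − 3163 = +58 kJ

ΔH ≈ +58 kJ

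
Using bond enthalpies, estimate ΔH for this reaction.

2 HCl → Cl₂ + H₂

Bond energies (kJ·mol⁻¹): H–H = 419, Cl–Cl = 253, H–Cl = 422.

Bonds broken (reactants):
  H–Cl: 2 × 422 = 844
  Σ(broken) = 844 kJ
Bonds formed (products):
  Cl–Cl: 1 × 253 = 253
  H–H: 1 × 419 = 419
  Σ(formed) = 672 kJ
ΔH = Σ(broken) − Σ(formed) = 844 − 672 = +172 kJ

ΔH ≈ +172 kJ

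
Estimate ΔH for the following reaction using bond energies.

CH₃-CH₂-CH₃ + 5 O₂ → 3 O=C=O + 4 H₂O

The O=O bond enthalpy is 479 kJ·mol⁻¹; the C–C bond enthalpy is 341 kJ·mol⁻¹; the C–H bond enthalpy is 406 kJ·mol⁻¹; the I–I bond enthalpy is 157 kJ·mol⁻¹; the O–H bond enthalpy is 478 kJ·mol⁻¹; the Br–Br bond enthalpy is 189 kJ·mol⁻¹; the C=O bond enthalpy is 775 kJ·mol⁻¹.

ΔH ≈ −2149 kJ

Bonds broken (reactants):
  C–C: 2 × 341 = 682
  C–H: 8 × 406 = 3248
  O=O: 5 × 479 = 2395
  Σ(broken) = 6325 kJ
Bonds formed (products):
  C=O: 6 × 775 = 4650
  O–H: 8 × 478 = 3824
  Σ(formed) = 8474 kJ
ΔH = Σ(broken) − Σ(formed) = 6325 − 8474 = −2149 kJ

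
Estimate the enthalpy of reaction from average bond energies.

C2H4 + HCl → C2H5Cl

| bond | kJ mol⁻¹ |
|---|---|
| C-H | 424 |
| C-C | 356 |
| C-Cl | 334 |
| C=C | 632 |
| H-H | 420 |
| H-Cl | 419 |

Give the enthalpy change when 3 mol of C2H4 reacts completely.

Bonds broken (reactants):
  C-H: 4 × 424 = 1696
  C=C: 1 × 632 = 632
  H-Cl: 1 × 419 = 419
  Σ(broken) = 2747 kJ
Bonds formed (products):
  C-C: 1 × 356 = 356
  C-Cl: 1 × 334 = 334
  C-H: 5 × 424 = 2120
  Σ(formed) = 2810 kJ
ΔH = Σ(broken) − Σ(formed) = 2747 − 2810 = −63 kJ
For 3× the reaction as written: 3 × (−63) = −189 kJ

ΔH = −189 kJ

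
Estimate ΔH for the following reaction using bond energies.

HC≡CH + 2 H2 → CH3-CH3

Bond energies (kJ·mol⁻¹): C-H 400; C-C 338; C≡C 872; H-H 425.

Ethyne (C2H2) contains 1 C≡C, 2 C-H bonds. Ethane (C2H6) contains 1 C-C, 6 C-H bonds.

ΔH ≈ −216 kJ

Bonds broken (reactants):
  C≡C: 1 × 872 = 872
  C-H: 2 × 400 = 800
  H-H: 2 × 425 = 850
  Σ(broken) = 2522 kJ
Bonds formed (products):
  C-C: 1 × 338 = 338
  C-H: 6 × 400 = 2400
  Σ(formed) = 2738 kJ
ΔH = Σ(broken) − Σ(formed) = 2522 − 2738 = −216 kJ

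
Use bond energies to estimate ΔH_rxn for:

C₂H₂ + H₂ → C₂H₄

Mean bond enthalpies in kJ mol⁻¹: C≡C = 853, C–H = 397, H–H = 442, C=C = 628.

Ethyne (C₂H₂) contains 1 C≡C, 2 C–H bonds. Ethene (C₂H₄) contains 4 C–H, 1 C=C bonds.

Bonds broken (reactants):
  C≡C: 1 × 853 = 853
  C–H: 2 × 397 = 794
  H–H: 1 × 442 = 442
  Σ(broken) = 2089 kJ
Bonds formed (products):
  C–H: 4 × 397 = 1588
  C=C: 1 × 628 = 628
  Σ(formed) = 2216 kJ
ΔH = Σ(broken) − Σ(formed) = 2089 − 2216 = −127 kJ

ΔH ≈ −127 kJ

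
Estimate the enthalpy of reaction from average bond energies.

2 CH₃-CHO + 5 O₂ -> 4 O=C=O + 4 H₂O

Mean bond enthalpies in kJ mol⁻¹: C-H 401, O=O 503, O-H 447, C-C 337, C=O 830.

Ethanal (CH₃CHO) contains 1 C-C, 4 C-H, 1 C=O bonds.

ΔH ≈ −2159 kJ

Bonds broken (reactants):
  C-C: 2 × 337 = 674
  C-H: 8 × 401 = 3208
  C=O: 2 × 830 = 1660
  O=O: 5 × 503 = 2515
  Σ(broken) = 8057 kJ
Bonds formed (products):
  C=O: 8 × 830 = 6640
  O-H: 8 × 447 = 3576
  Σ(formed) = 10216 kJ
ΔH = Σ(broken) − Σ(formed) = 8057 − 10216 = −2159 kJ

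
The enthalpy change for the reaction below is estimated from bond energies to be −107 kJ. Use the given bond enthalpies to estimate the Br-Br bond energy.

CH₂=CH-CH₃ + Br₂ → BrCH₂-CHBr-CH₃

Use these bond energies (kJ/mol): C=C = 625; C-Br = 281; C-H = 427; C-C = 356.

D(Br-Br) ≈ 186 kJ/mol

Let D be the Br-Br bond energy.
Σ(broken) = 1×D + 1×356 + 6×427 + 1×625 = 3543 + D
Σ(formed) = 2×281 + 2×356 + 6×427 = 3836
ΔH = Σ(broken) − Σ(formed) = (3543 + D) − (3836) = −293 + D
Setting this equal to −107 kJ gives D = 186 kJ/mol.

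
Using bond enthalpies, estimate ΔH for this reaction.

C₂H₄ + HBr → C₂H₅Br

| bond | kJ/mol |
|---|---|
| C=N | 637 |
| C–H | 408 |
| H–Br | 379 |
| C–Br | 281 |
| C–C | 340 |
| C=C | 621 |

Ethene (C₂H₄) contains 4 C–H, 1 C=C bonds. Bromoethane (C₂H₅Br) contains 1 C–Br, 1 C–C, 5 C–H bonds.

Bonds broken (reactants):
  C–H: 4 × 408 = 1632
  C=C: 1 × 621 = 621
  H–Br: 1 × 379 = 379
  Σ(broken) = 2632 kJ
Bonds formed (products):
  C–Br: 1 × 281 = 281
  C–C: 1 × 340 = 340
  C–H: 5 × 408 = 2040
  Σ(formed) = 2661 kJ
ΔH = Σ(broken) − Σ(formed) = 2632 − 2661 = −29 kJ

ΔH ≈ −29 kJ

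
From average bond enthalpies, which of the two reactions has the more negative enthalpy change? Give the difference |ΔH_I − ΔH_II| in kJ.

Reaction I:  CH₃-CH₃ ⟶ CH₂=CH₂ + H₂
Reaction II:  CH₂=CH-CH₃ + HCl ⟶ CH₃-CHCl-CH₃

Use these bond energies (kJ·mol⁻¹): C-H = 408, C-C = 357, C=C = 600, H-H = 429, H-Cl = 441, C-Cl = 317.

Reaction II, by 185 kJ

Reaction I:
  Bonds broken (reactants):
    C-C: 1 × 357 = 357
    C-H: 6 × 408 = 2448
    Σ(broken) = 2805 kJ
  Bonds formed (products):
    C-H: 4 × 408 = 1632
    C=C: 1 × 600 = 600
    H-H: 1 × 429 = 429
    Σ(formed) = 2661 kJ
  ΔH_I = 2805 − 2661 = +144 kJ
Reaction II:
  Bonds broken (reactants):
    C-C: 1 × 357 = 357
    C-H: 6 × 408 = 2448
    C=C: 1 × 600 = 600
    H-Cl: 1 × 441 = 441
    Σ(broken) = 3846 kJ
  Bonds formed (products):
    C-C: 2 × 357 = 714
    C-Cl: 1 × 317 = 317
    C-H: 7 × 408 = 2856
    Σ(formed) = 3887 kJ
  ΔH_II = 3846 − 3887 = −41 kJ
ΔH_I − ΔH_II = +185 kJ, so reaction II has the more negative ΔH; |ΔH_I − ΔH_II| = 185 kJ.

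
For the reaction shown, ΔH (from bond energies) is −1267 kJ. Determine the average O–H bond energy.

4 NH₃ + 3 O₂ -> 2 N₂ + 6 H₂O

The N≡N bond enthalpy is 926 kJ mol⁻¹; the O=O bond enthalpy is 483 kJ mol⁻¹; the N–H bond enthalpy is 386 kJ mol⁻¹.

Let D be the O–H bond energy.
Σ(broken) = 12×386 + 3×483 = 6081
Σ(formed) = 2×926 + 12×D = 1852 + 12D
ΔH = Σ(broken) − Σ(formed) = (6081) − (1852 + 12D) = +4229 − 12D
Setting this equal to −1267 kJ gives 12D = 5496, so D = 458 kJ/mol.

D(O–H) ≈ 458 kJ/mol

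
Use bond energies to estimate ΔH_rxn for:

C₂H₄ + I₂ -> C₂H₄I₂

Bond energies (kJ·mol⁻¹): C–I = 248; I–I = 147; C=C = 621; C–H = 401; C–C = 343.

Bonds broken (reactants):
  C–H: 4 × 401 = 1604
  C=C: 1 × 621 = 621
  I–I: 1 × 147 = 147
  Σ(broken) = 2372 kJ
Bonds formed (products):
  C–C: 1 × 343 = 343
  C–H: 4 × 401 = 1604
  C–I: 2 × 248 = 496
  Σ(formed) = 2443 kJ
ΔH = Σ(broken) − Σ(formed) = 2372 − 2443 = −71 kJ

ΔH ≈ −71 kJ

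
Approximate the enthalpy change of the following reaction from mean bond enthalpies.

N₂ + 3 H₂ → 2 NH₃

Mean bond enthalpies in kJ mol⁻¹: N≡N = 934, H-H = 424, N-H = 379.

Bonds broken (reactants):
  H-H: 3 × 424 = 1272
  N≡N: 1 × 934 = 934
  Σ(broken) = 2206 kJ
Bonds formed (products):
  N-H: 6 × 379 = 2274
  Σ(formed) = 2274 kJ
ΔH = Σ(broken) − Σ(formed) = 2206 − 2274 = −68 kJ

ΔH ≈ −68 kJ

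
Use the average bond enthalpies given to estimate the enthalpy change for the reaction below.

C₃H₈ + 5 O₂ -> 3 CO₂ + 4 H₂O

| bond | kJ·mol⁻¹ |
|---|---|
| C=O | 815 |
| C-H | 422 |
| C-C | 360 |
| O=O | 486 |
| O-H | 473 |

ΔH ≈ −2148 kJ

Bonds broken (reactants):
  C-C: 2 × 360 = 720
  C-H: 8 × 422 = 3376
  O=O: 5 × 486 = 2430
  Σ(broken) = 6526 kJ
Bonds formed (products):
  C=O: 6 × 815 = 4890
  O-H: 8 × 473 = 3784
  Σ(formed) = 8674 kJ
ΔH = Σ(broken) − Σ(formed) = 6526 − 8674 = −2148 kJ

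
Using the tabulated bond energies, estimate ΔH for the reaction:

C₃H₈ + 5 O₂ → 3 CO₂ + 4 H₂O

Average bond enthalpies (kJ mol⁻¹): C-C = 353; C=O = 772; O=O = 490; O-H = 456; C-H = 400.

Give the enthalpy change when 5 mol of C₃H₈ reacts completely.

ΔH = −9620 kJ

Bonds broken (reactants):
  C-C: 2 × 353 = 706
  C-H: 8 × 400 = 3200
  O=O: 5 × 490 = 2450
  Σ(broken) = 6356 kJ
Bonds formed (products):
  C=O: 6 × 772 = 4632
  O-H: 8 × 456 = 3648
  Σ(formed) = 8280 kJ
ΔH = Σ(broken) − Σ(formed) = 6356 − 8280 = −1924 kJ
For 5× the reaction as written: 5 × (−1924) = −9620 kJ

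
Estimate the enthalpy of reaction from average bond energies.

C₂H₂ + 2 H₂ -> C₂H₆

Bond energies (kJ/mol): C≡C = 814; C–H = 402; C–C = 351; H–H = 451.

ΔH ≈ −243 kJ

Bonds broken (reactants):
  C≡C: 1 × 814 = 814
  C–H: 2 × 402 = 804
  H–H: 2 × 451 = 902
  Σ(broken) = 2520 kJ
Bonds formed (products):
  C–C: 1 × 351 = 351
  C–H: 6 × 402 = 2412
  Σ(formed) = 2763 kJ
ΔH = Σ(broken) − Σ(formed) = 2520 − 2763 = −243 kJ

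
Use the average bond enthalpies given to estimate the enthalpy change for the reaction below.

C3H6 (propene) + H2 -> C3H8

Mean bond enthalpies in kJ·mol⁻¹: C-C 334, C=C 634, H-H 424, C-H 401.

ΔH ≈ −78 kJ

Bonds broken (reactants):
  C-C: 1 × 334 = 334
  C-H: 6 × 401 = 2406
  C=C: 1 × 634 = 634
  H-H: 1 × 424 = 424
  Σ(broken) = 3798 kJ
Bonds formed (products):
  C-C: 2 × 334 = 668
  C-H: 8 × 401 = 3208
  Σ(formed) = 3876 kJ
ΔH = Σ(broken) − Σ(formed) = 3798 − 3876 = −78 kJ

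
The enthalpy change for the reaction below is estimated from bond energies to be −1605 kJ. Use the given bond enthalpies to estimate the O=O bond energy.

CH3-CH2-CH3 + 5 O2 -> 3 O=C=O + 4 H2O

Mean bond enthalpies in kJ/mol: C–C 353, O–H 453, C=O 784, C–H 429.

Let D be the O=O bond energy.
Σ(broken) = 2×353 + 8×429 + 5×D = 4138 + 5D
Σ(formed) = 6×784 + 8×453 = 8328
ΔH = Σ(broken) − Σ(formed) = (4138 + 5D) − (8328) = −4190 + 5D
Setting this equal to −1605 kJ gives 5D = 2585, so D = 517 kJ/mol.

D(O=O) ≈ 517 kJ/mol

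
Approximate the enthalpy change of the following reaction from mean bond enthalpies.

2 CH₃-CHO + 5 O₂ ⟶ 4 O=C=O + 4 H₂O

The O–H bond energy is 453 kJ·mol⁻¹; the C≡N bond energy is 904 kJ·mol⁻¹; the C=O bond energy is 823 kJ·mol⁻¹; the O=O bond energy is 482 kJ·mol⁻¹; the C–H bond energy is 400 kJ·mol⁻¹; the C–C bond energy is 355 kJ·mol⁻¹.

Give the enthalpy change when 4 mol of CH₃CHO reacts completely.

Bonds broken (reactants):
  C–C: 2 × 355 = 710
  C–H: 8 × 400 = 3200
  C=O: 2 × 823 = 1646
  O=O: 5 × 482 = 2410
  Σ(broken) = 7966 kJ
Bonds formed (products):
  C=O: 8 × 823 = 6584
  O–H: 8 × 453 = 3624
  Σ(formed) = 10208 kJ
ΔH = Σ(broken) − Σ(formed) = 7966 − 10208 = −2242 kJ
For 2× the reaction as written: 2 × (−2242) = −4484 kJ

ΔH = −4484 kJ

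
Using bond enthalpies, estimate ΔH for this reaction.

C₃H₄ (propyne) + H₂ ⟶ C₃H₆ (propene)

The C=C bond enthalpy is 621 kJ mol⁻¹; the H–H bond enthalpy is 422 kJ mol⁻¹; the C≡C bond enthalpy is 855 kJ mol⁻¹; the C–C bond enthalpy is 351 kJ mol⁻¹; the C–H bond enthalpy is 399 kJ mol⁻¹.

Bonds broken (reactants):
  C≡C: 1 × 855 = 855
  C–C: 1 × 351 = 351
  C–H: 4 × 399 = 1596
  H–H: 1 × 422 = 422
  Σ(broken) = 3224 kJ
Bonds formed (products):
  C–C: 1 × 351 = 351
  C–H: 6 × 399 = 2394
  C=C: 1 × 621 = 621
  Σ(formed) = 3366 kJ
ΔH = Σ(broken) − Σ(formed) = 3224 − 3366 = −142 kJ

ΔH ≈ −142 kJ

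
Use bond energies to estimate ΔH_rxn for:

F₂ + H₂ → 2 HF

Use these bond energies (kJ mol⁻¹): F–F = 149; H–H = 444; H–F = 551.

Bonds broken (reactants):
  F–F: 1 × 149 = 149
  H–H: 1 × 444 = 444
  Σ(broken) = 593 kJ
Bonds formed (products):
  H–F: 2 × 551 = 1102
  Σ(formed) = 1102 kJ
ΔH = Σ(broken) − Σ(formed) = 593 − 1102 = −509 kJ

ΔH ≈ −509 kJ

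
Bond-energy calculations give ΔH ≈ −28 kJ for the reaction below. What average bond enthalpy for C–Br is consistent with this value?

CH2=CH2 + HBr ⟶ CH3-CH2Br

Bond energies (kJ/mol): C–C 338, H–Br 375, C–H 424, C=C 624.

D(C–Br) ≈ 265 kJ/mol

Let D be the C–Br bond energy.
Σ(broken) = 4×424 + 1×624 + 1×375 = 2695
Σ(formed) = 1×D + 1×338 + 5×424 = 2458 + D
ΔH = Σ(broken) − Σ(formed) = (2695) − (2458 + D) = +237 − D
Setting this equal to −28 kJ gives D = 265 kJ/mol.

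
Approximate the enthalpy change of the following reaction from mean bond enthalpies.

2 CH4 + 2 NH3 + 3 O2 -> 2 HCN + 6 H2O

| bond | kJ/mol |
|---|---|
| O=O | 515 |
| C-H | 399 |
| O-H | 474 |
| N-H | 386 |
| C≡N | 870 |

ΔH ≈ −1173 kJ

Bonds broken (reactants):
  C-H: 8 × 399 = 3192
  N-H: 6 × 386 = 2316
  O=O: 3 × 515 = 1545
  Σ(broken) = 7053 kJ
Bonds formed (products):
  C≡N: 2 × 870 = 1740
  C-H: 2 × 399 = 798
  O-H: 12 × 474 = 5688
  Σ(formed) = 8226 kJ
ΔH = Σ(broken) − Σ(formed) = 7053 − 8226 = −1173 kJ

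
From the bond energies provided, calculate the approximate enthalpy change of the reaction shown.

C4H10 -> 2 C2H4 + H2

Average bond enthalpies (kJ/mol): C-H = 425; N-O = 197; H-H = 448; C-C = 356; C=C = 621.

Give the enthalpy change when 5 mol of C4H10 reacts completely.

Bonds broken (reactants):
  C-C: 3 × 356 = 1068
  C-H: 10 × 425 = 4250
  Σ(broken) = 5318 kJ
Bonds formed (products):
  C-H: 8 × 425 = 3400
  C=C: 2 × 621 = 1242
  H-H: 1 × 448 = 448
  Σ(formed) = 5090 kJ
ΔH = Σ(broken) − Σ(formed) = 5318 − 5090 = +228 kJ
For 5× the reaction as written: 5 × (+228) = +1140 kJ

ΔH = +1140 kJ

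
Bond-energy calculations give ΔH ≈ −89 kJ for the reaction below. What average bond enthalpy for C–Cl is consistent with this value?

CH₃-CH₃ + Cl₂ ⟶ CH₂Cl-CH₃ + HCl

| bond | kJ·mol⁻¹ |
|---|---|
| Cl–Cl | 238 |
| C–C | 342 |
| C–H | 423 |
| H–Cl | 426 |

D(C–Cl) ≈ 324 kJ/mol

Let D be the C–Cl bond energy.
Σ(broken) = 1×342 + 6×423 + 1×238 = 3118
Σ(formed) = 1×342 + 1×D + 5×423 + 1×426 = 2883 + D
ΔH = Σ(broken) − Σ(formed) = (3118) − (2883 + D) = +235 − D
Setting this equal to −89 kJ gives D = 324 kJ/mol.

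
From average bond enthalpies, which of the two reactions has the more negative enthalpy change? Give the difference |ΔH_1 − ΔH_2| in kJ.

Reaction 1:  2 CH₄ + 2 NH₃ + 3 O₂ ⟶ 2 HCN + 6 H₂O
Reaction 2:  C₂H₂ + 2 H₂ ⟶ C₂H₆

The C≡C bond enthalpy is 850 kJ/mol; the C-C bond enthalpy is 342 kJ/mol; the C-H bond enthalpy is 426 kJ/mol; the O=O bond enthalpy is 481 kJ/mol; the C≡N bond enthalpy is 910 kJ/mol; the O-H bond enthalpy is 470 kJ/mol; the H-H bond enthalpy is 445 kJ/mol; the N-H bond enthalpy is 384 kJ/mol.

Reaction 1, by 851 kJ

Reaction 1:
  Bonds broken (reactants):
    C-H: 8 × 426 = 3408
    N-H: 6 × 384 = 2304
    O=O: 3 × 481 = 1443
    Σ(broken) = 7155 kJ
  Bonds formed (products):
    C≡N: 2 × 910 = 1820
    C-H: 2 × 426 = 852
    O-H: 12 × 470 = 5640
    Σ(formed) = 8312 kJ
  ΔH_1 = 7155 − 8312 = −1157 kJ
Reaction 2:
  Bonds broken (reactants):
    C≡C: 1 × 850 = 850
    C-H: 2 × 426 = 852
    H-H: 2 × 445 = 890
    Σ(broken) = 2592 kJ
  Bonds formed (products):
    C-C: 1 × 342 = 342
    C-H: 6 × 426 = 2556
    Σ(formed) = 2898 kJ
  ΔH_2 = 2592 − 2898 = −306 kJ
ΔH_1 − ΔH_2 = −851 kJ, so reaction 1 has the more negative ΔH; |ΔH_1 − ΔH_2| = 851 kJ.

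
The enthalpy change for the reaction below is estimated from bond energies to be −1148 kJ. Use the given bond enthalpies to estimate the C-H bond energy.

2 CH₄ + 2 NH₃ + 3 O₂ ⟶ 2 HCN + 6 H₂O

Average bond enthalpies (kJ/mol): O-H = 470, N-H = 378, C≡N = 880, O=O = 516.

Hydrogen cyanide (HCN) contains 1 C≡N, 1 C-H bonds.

Let D be the C-H bond energy.
Σ(broken) = 8×D + 6×378 + 3×516 = 3816 + 8D
Σ(formed) = 2×880 + 2×D + 12×470 = 7400 + 2D
ΔH = Σ(broken) − Σ(formed) = (3816 + 8D) − (7400 + 2D) = −3584 + 6D
Setting this equal to −1148 kJ gives 6D = 2436, so D = 406 kJ/mol.

D(C-H) ≈ 406 kJ/mol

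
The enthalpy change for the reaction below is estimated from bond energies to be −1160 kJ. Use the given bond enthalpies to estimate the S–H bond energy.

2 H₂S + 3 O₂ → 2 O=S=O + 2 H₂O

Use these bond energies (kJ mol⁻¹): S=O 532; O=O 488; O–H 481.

D(S–H) ≈ 357 kJ/mol

Let D be the S–H bond energy.
Σ(broken) = 3×488 + 4×D = 1464 + 4D
Σ(formed) = 4×481 + 4×532 = 4052
ΔH = Σ(broken) − Σ(formed) = (1464 + 4D) − (4052) = −2588 + 4D
Setting this equal to −1160 kJ gives 4D = 1428, so D = 357 kJ/mol.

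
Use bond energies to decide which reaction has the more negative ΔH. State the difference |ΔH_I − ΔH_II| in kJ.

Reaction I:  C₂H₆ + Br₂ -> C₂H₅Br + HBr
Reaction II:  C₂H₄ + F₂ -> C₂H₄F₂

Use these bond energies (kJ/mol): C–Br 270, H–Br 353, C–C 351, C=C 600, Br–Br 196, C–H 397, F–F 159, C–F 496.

Reaction I:
  Bonds broken (reactants):
    Br–Br: 1 × 196 = 196
    C–C: 1 × 351 = 351
    C–H: 6 × 397 = 2382
    Σ(broken) = 2929 kJ
  Bonds formed (products):
    C–Br: 1 × 270 = 270
    C–C: 1 × 351 = 351
    C–H: 5 × 397 = 1985
    H–Br: 1 × 353 = 353
    Σ(formed) = 2959 kJ
  ΔH_I = 2929 − 2959 = −30 kJ
Reaction II:
  Bonds broken (reactants):
    C–H: 4 × 397 = 1588
    C=C: 1 × 600 = 600
    F–F: 1 × 159 = 159
    Σ(broken) = 2347 kJ
  Bonds formed (products):
    C–C: 1 × 351 = 351
    C–F: 2 × 496 = 992
    C–H: 4 × 397 = 1588
    Σ(formed) = 2931 kJ
  ΔH_II = 2347 − 2931 = −584 kJ
ΔH_I − ΔH_II = +554 kJ, so reaction II has the more negative ΔH; |ΔH_I − ΔH_II| = 554 kJ.

Reaction II, by 554 kJ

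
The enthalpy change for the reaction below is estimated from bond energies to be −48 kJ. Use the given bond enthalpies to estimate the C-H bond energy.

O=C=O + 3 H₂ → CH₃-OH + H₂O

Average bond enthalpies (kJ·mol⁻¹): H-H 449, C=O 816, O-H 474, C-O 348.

Let D be the C-H bond energy.
Σ(broken) = 2×816 + 3×449 = 2979
Σ(formed) = 3×D + 1×348 + 3×474 = 1770 + 3D
ΔH = Σ(broken) − Σ(formed) = (2979) − (1770 + 3D) = +1209 − 3D
Setting this equal to −48 kJ gives 3D = 1257, so D = 419 kJ/mol.

D(C-H) ≈ 419 kJ/mol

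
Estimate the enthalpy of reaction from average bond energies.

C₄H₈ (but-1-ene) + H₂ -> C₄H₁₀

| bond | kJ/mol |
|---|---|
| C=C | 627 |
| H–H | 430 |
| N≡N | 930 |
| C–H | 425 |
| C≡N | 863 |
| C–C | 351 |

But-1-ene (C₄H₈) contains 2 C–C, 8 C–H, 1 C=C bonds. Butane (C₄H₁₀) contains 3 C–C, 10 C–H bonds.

ΔH ≈ −144 kJ

Bonds broken (reactants):
  C–C: 2 × 351 = 702
  C–H: 8 × 425 = 3400
  C=C: 1 × 627 = 627
  H–H: 1 × 430 = 430
  Σ(broken) = 5159 kJ
Bonds formed (products):
  C–C: 3 × 351 = 1053
  C–H: 10 × 425 = 4250
  Σ(formed) = 5303 kJ
ΔH = Σ(broken) − Σ(formed) = 5159 − 5303 = −144 kJ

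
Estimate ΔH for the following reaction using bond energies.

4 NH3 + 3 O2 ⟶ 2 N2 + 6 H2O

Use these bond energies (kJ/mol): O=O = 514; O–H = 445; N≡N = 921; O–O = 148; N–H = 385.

Bonds broken (reactants):
  N–H: 12 × 385 = 4620
  O=O: 3 × 514 = 1542
  Σ(broken) = 6162 kJ
Bonds formed (products):
  N≡N: 2 × 921 = 1842
  O–H: 12 × 445 = 5340
  Σ(formed) = 7182 kJ
ΔH = Σ(broken) − Σ(formed) = 6162 − 7182 = −1020 kJ

ΔH ≈ −1020 kJ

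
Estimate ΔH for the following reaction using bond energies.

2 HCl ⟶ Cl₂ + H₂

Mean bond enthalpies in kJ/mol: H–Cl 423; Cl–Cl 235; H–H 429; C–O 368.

ΔH ≈ +182 kJ

Bonds broken (reactants):
  H–Cl: 2 × 423 = 846
  Σ(broken) = 846 kJ
Bonds formed (products):
  Cl–Cl: 1 × 235 = 235
  H–H: 1 × 429 = 429
  Σ(formed) = 664 kJ
ΔH = Σ(broken) − Σ(formed) = 846 − 664 = +182 kJ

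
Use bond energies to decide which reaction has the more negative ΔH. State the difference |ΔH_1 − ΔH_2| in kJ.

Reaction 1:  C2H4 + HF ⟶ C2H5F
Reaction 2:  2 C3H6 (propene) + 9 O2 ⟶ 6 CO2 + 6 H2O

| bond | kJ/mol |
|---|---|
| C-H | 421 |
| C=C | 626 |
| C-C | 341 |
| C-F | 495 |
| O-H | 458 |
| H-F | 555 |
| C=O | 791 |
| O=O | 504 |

Reaction 1:
  Bonds broken (reactants):
    C-H: 4 × 421 = 1684
    C=C: 1 × 626 = 626
    H-F: 1 × 555 = 555
    Σ(broken) = 2865 kJ
  Bonds formed (products):
    C-C: 1 × 341 = 341
    C-F: 1 × 495 = 495
    C-H: 5 × 421 = 2105
    Σ(formed) = 2941 kJ
  ΔH_1 = 2865 − 2941 = −76 kJ
Reaction 2:
  Bonds broken (reactants):
    C-C: 2 × 341 = 682
    C-H: 12 × 421 = 5052
    C=C: 2 × 626 = 1252
    O=O: 9 × 504 = 4536
    Σ(broken) = 11522 kJ
  Bonds formed (products):
    C=O: 12 × 791 = 9492
    O-H: 12 × 458 = 5496
    Σ(formed) = 14988 kJ
  ΔH_2 = 11522 − 14988 = −3466 kJ
ΔH_1 − ΔH_2 = +3390 kJ, so reaction 2 has the more negative ΔH; |ΔH_1 − ΔH_2| = 3390 kJ.

Reaction 2, by 3390 kJ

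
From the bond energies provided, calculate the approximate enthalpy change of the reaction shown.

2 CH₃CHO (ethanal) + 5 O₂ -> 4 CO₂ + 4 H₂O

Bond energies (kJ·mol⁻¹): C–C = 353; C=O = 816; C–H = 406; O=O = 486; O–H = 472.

Bonds broken (reactants):
  C–C: 2 × 353 = 706
  C–H: 8 × 406 = 3248
  C=O: 2 × 816 = 1632
  O=O: 5 × 486 = 2430
  Σ(broken) = 8016 kJ
Bonds formed (products):
  C=O: 8 × 816 = 6528
  O–H: 8 × 472 = 3776
  Σ(formed) = 10304 kJ
ΔH = Σ(broken) − Σ(formed) = 8016 − 10304 = −2288 kJ

ΔH ≈ −2288 kJ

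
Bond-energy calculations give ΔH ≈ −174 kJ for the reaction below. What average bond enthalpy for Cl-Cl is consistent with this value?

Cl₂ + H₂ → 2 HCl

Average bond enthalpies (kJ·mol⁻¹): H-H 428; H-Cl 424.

D(Cl-Cl) ≈ 246 kJ/mol

Let D be the Cl-Cl bond energy.
Σ(broken) = 1×D + 1×428 = 428 + D
Σ(formed) = 2×424 = 848
ΔH = Σ(broken) − Σ(formed) = (428 + D) − (848) = −420 + D
Setting this equal to −174 kJ gives D = 246 kJ/mol.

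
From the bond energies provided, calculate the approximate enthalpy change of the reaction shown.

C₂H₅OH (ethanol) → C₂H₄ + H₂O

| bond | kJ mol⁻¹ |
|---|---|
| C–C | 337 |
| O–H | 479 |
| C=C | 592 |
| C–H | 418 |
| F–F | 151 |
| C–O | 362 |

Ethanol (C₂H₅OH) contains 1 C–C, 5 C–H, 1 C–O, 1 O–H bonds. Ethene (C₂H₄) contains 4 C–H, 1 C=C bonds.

ΔH ≈ +46 kJ

Bonds broken (reactants):
  C–C: 1 × 337 = 337
  C–H: 5 × 418 = 2090
  C–O: 1 × 362 = 362
  O–H: 1 × 479 = 479
  Σ(broken) = 3268 kJ
Bonds formed (products):
  C–H: 4 × 418 = 1672
  C=C: 1 × 592 = 592
  O–H: 2 × 479 = 958
  Σ(formed) = 3222 kJ
ΔH = Σ(broken) − Σ(formed) = 3268 − 3222 = +46 kJ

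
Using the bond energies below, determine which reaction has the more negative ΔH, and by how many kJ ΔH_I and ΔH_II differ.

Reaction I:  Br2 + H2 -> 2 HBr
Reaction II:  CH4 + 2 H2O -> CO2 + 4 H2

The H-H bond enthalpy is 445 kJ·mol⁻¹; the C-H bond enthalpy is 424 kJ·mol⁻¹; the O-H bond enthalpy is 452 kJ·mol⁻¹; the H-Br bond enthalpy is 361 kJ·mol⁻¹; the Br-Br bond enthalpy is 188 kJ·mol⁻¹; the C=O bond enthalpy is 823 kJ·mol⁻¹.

Reaction I:
  Bonds broken (reactants):
    Br-Br: 1 × 188 = 188
    H-H: 1 × 445 = 445
    Σ(broken) = 633 kJ
  Bonds formed (products):
    H-Br: 2 × 361 = 722
    Σ(formed) = 722 kJ
  ΔH_I = 633 − 722 = −89 kJ
Reaction II:
  Bonds broken (reactants):
    C-H: 4 × 424 = 1696
    O-H: 4 × 452 = 1808
    Σ(broken) = 3504 kJ
  Bonds formed (products):
    C=O: 2 × 823 = 1646
    H-H: 4 × 445 = 1780
    Σ(formed) = 3426 kJ
  ΔH_II = 3504 − 3426 = +78 kJ
ΔH_I − ΔH_II = −167 kJ, so reaction I has the more negative ΔH; |ΔH_I − ΔH_II| = 167 kJ.

Reaction I, by 167 kJ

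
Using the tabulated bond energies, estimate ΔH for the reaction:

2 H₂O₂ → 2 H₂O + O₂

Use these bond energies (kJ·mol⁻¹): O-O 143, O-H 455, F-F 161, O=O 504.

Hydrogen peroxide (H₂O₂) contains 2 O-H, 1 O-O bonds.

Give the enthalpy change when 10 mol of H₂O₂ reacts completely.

ΔH = −1090 kJ

Bonds broken (reactants):
  O-H: 4 × 455 = 1820
  O-O: 2 × 143 = 286
  Σ(broken) = 2106 kJ
Bonds formed (products):
  O-H: 4 × 455 = 1820
  O=O: 1 × 504 = 504
  Σ(formed) = 2324 kJ
ΔH = Σ(broken) − Σ(formed) = 2106 − 2324 = −218 kJ
For 5× the reaction as written: 5 × (−218) = −1090 kJ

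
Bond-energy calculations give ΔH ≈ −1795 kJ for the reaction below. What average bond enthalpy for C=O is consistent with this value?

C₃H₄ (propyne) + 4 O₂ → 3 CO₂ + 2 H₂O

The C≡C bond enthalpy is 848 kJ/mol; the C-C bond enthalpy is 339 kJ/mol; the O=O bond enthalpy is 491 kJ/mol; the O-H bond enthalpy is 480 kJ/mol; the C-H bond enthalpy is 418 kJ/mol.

Let D be the C=O bond energy.
Σ(broken) = 1×848 + 1×339 + 4×418 + 4×491 = 4823
Σ(formed) = 6×D + 4×480 = 1920 + 6D
ΔH = Σ(broken) − Σ(formed) = (4823) − (1920 + 6D) = +2903 − 6D
Setting this equal to −1795 kJ gives 6D = 4698, so D = 783 kJ/mol.

D(C=O) ≈ 783 kJ/mol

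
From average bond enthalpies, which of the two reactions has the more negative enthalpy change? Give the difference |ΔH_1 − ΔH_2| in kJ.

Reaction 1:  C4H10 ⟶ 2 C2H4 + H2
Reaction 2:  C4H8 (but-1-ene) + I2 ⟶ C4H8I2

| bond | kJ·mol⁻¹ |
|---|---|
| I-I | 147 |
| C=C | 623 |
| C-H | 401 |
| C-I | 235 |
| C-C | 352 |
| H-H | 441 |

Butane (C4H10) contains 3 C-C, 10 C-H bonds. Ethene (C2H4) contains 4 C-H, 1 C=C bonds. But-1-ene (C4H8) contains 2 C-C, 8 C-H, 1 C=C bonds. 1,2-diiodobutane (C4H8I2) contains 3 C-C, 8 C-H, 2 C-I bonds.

Reaction 2, by 223 kJ

Reaction 1:
  Bonds broken (reactants):
    C-C: 3 × 352 = 1056
    C-H: 10 × 401 = 4010
    Σ(broken) = 5066 kJ
  Bonds formed (products):
    C-H: 8 × 401 = 3208
    C=C: 2 × 623 = 1246
    H-H: 1 × 441 = 441
    Σ(formed) = 4895 kJ
  ΔH_1 = 5066 − 4895 = +171 kJ
Reaction 2:
  Bonds broken (reactants):
    C-C: 2 × 352 = 704
    C-H: 8 × 401 = 3208
    C=C: 1 × 623 = 623
    I-I: 1 × 147 = 147
    Σ(broken) = 4682 kJ
  Bonds formed (products):
    C-C: 3 × 352 = 1056
    C-H: 8 × 401 = 3208
    C-I: 2 × 235 = 470
    Σ(formed) = 4734 kJ
  ΔH_2 = 4682 − 4734 = −52 kJ
ΔH_1 − ΔH_2 = +223 kJ, so reaction 2 has the more negative ΔH; |ΔH_1 − ΔH_2| = 223 kJ.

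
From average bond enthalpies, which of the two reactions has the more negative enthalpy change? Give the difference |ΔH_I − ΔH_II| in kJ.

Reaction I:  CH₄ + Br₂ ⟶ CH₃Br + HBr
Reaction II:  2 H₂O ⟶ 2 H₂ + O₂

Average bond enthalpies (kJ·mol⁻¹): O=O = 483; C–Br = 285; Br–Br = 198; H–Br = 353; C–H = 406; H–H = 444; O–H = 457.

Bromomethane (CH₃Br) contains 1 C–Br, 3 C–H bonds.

Reaction I, by 491 kJ

Reaction I:
  Bonds broken (reactants):
    Br–Br: 1 × 198 = 198
    C–H: 4 × 406 = 1624
    Σ(broken) = 1822 kJ
  Bonds formed (products):
    C–Br: 1 × 285 = 285
    C–H: 3 × 406 = 1218
    H–Br: 1 × 353 = 353
    Σ(formed) = 1856 kJ
  ΔH_I = 1822 − 1856 = −34 kJ
Reaction II:
  Bonds broken (reactants):
    O–H: 4 × 457 = 1828
    Σ(broken) = 1828 kJ
  Bonds formed (products):
    H–H: 2 × 444 = 888
    O=O: 1 × 483 = 483
    Σ(formed) = 1371 kJ
  ΔH_II = 1828 − 1371 = +457 kJ
ΔH_I − ΔH_II = −491 kJ, so reaction I has the more negative ΔH; |ΔH_I − ΔH_II| = 491 kJ.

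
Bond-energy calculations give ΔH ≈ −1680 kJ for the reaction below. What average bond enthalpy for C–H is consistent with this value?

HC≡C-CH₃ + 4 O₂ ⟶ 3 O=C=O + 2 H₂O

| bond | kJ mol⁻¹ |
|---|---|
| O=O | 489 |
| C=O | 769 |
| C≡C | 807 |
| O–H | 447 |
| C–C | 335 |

Let D be the C–H bond energy.
Σ(broken) = 1×807 + 1×335 + 4×D + 4×489 = 3098 + 4D
Σ(formed) = 6×769 + 4×447 = 6402
ΔH = Σ(broken) − Σ(formed) = (3098 + 4D) − (6402) = −3304 + 4D
Setting this equal to −1680 kJ gives 4D = 1624, so D = 406 kJ/mol.

D(C–H) ≈ 406 kJ/mol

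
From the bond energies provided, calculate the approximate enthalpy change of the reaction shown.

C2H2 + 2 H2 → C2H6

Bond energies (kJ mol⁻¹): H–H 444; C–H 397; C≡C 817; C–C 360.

Bonds broken (reactants):
  C≡C: 1 × 817 = 817
  C–H: 2 × 397 = 794
  H–H: 2 × 444 = 888
  Σ(broken) = 2499 kJ
Bonds formed (products):
  C–C: 1 × 360 = 360
  C–H: 6 × 397 = 2382
  Σ(formed) = 2742 kJ
ΔH = Σ(broken) − Σ(formed) = 2499 − 2742 = −243 kJ

ΔH ≈ −243 kJ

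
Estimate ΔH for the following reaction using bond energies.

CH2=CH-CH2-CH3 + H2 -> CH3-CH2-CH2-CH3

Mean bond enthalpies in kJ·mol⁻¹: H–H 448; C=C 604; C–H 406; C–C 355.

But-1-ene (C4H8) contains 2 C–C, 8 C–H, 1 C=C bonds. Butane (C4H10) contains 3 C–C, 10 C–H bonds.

Bonds broken (reactants):
  C–C: 2 × 355 = 710
  C–H: 8 × 406 = 3248
  C=C: 1 × 604 = 604
  H–H: 1 × 448 = 448
  Σ(broken) = 5010 kJ
Bonds formed (products):
  C–C: 3 × 355 = 1065
  C–H: 10 × 406 = 4060
  Σ(formed) = 5125 kJ
ΔH = Σ(broken) − Σ(formed) = 5010 − 5125 = −115 kJ

ΔH ≈ −115 kJ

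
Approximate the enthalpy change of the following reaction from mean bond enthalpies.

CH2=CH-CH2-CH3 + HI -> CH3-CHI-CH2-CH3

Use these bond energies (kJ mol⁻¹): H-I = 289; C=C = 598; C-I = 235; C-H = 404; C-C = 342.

ΔH ≈ −94 kJ

Bonds broken (reactants):
  C-C: 2 × 342 = 684
  C-H: 8 × 404 = 3232
  C=C: 1 × 598 = 598
  H-I: 1 × 289 = 289
  Σ(broken) = 4803 kJ
Bonds formed (products):
  C-C: 3 × 342 = 1026
  C-H: 9 × 404 = 3636
  C-I: 1 × 235 = 235
  Σ(formed) = 4897 kJ
ΔH = Σ(broken) − Σ(formed) = 4803 − 4897 = −94 kJ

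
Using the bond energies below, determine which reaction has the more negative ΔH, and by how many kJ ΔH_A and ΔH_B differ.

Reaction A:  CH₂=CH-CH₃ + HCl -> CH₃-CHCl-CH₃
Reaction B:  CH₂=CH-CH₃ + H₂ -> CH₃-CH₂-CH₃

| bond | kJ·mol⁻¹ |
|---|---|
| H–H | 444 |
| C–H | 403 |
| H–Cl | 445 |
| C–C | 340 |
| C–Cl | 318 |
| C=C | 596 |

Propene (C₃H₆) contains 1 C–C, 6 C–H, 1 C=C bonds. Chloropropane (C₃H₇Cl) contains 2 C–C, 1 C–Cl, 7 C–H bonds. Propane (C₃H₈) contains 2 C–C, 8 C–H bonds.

Reaction B, by 86 kJ

Reaction A:
  Bonds broken (reactants):
    C–C: 1 × 340 = 340
    C–H: 6 × 403 = 2418
    C=C: 1 × 596 = 596
    H–Cl: 1 × 445 = 445
    Σ(broken) = 3799 kJ
  Bonds formed (products):
    C–C: 2 × 340 = 680
    C–Cl: 1 × 318 = 318
    C–H: 7 × 403 = 2821
    Σ(formed) = 3819 kJ
  ΔH_A = 3799 − 3819 = −20 kJ
Reaction B:
  Bonds broken (reactants):
    C–C: 1 × 340 = 340
    C–H: 6 × 403 = 2418
    C=C: 1 × 596 = 596
    H–H: 1 × 444 = 444
    Σ(broken) = 3798 kJ
  Bonds formed (products):
    C–C: 2 × 340 = 680
    C–H: 8 × 403 = 3224
    Σ(formed) = 3904 kJ
  ΔH_B = 3798 − 3904 = −106 kJ
ΔH_A − ΔH_B = +86 kJ, so reaction B has the more negative ΔH; |ΔH_A − ΔH_B| = 86 kJ.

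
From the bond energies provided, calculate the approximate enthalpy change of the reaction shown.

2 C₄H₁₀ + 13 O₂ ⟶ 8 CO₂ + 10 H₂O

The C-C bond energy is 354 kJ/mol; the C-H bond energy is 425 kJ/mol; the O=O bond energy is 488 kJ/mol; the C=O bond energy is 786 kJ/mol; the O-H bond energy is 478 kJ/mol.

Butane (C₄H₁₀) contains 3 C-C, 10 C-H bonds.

Bonds broken (reactants):
  C-C: 6 × 354 = 2124
  C-H: 20 × 425 = 8500
  O=O: 13 × 488 = 6344
  Σ(broken) = 16968 kJ
Bonds formed (products):
  C=O: 16 × 786 = 12576
  O-H: 20 × 478 = 9560
  Σ(formed) = 22136 kJ
ΔH = Σ(broken) − Σ(formed) = 16968 − 22136 = −5168 kJ

ΔH ≈ −5168 kJ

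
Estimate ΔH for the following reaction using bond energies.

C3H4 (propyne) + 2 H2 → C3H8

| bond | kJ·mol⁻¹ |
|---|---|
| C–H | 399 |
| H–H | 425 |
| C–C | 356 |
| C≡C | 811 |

Bonds broken (reactants):
  C≡C: 1 × 811 = 811
  C–C: 1 × 356 = 356
  C–H: 4 × 399 = 1596
  H–H: 2 × 425 = 850
  Σ(broken) = 3613 kJ
Bonds formed (products):
  C–C: 2 × 356 = 712
  C–H: 8 × 399 = 3192
  Σ(formed) = 3904 kJ
ΔH = Σ(broken) − Σ(formed) = 3613 − 3904 = −291 kJ

ΔH ≈ −291 kJ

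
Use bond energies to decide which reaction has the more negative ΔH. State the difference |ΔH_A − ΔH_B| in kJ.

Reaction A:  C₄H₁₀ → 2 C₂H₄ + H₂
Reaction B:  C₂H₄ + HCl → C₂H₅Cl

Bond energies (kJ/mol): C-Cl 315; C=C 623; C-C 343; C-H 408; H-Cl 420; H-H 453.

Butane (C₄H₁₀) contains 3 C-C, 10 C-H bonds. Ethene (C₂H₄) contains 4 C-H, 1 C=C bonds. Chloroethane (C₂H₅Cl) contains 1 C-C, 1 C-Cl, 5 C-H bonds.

Reaction B, by 169 kJ

Reaction A:
  Bonds broken (reactants):
    C-C: 3 × 343 = 1029
    C-H: 10 × 408 = 4080
    Σ(broken) = 5109 kJ
  Bonds formed (products):
    C-H: 8 × 408 = 3264
    C=C: 2 × 623 = 1246
    H-H: 1 × 453 = 453
    Σ(formed) = 4963 kJ
  ΔH_A = 5109 − 4963 = +146 kJ
Reaction B:
  Bonds broken (reactants):
    C-H: 4 × 408 = 1632
    C=C: 1 × 623 = 623
    H-Cl: 1 × 420 = 420
    Σ(broken) = 2675 kJ
  Bonds formed (products):
    C-C: 1 × 343 = 343
    C-Cl: 1 × 315 = 315
    C-H: 5 × 408 = 2040
    Σ(formed) = 2698 kJ
  ΔH_B = 2675 − 2698 = −23 kJ
ΔH_A − ΔH_B = +169 kJ, so reaction B has the more negative ΔH; |ΔH_A − ΔH_B| = 169 kJ.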